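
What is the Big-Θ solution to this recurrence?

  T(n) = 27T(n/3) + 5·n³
Θ(n³ log n)

Master Theorem: a = 27, b = 3, f(n) = 5·n³.
Compute the critical exponent d = log₃(27) = 3.
Compare f(n) = Θ(n³) against n^d:
  k = 3 = d, so f(n) = Θ(n^d) — Case 2.
  Work is balanced across levels: T(n) = Θ(n^d log n) = Θ(n³ log n).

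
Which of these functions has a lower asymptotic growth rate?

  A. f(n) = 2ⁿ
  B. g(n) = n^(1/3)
B

f(n) = 2ⁿ is O(2ⁿ), while g(n) = n^(1/3) is O(n^(1/3)).
Since O(n^(1/3)) grows slower than O(2ⁿ), g(n) is dominated.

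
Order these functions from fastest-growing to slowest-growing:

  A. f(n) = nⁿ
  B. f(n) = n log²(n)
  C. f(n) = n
A > B > C

Comparing growth rates:
A = nⁿ is O(nⁿ)
B = n log²(n) is O(n log² n)
C = n is O(n)

Therefore, the order from fastest to slowest is: A > B > C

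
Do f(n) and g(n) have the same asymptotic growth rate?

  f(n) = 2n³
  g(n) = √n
False

f(n) = 2n³ is O(n³), and g(n) = √n is O(√n).
Since they have different growth rates, f(n) = Θ(g(n)) is false.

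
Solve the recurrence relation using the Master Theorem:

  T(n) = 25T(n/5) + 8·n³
Θ(n³)

Master Theorem: a = 25, b = 5, f(n) = 8·n³.
Compute the critical exponent d = log₅(25) = 2.
Compare f(n) = Θ(n³) against n^d:
  k = 3 > d = 2, so f(n) = Ω(n^(d+ε)) — Case 3.
  Regularity: a·(n/b)^3/n^3 = a/b^3 = 25/125 < 1 ✓.
  The top-level work dominates: T(n) = Θ(f(n)) = Θ(n³).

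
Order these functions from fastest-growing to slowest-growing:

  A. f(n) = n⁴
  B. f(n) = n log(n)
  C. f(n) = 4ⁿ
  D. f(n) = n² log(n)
C > A > D > B

Comparing growth rates:
C = 4ⁿ is O(4ⁿ)
A = n⁴ is O(n⁴)
D = n² log(n) is O(n² log n)
B = n log(n) is O(n log n)

Therefore, the order from fastest to slowest is: C > A > D > B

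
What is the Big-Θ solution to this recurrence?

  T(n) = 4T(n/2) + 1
Θ(n²)

Master Theorem: a = 4, b = 2, f(n) = 1.
Compute the critical exponent d = log₂(4) = 2.
Compare f(n) = Θ(1) against n^d:
  k = 0 < d = 2, so f(n) = O(n^(d-ε)) — Case 1.
  The recursion cost dominates: T(n) = Θ(n^d) = Θ(n²).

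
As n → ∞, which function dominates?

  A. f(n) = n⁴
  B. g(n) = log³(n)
A

f(n) = n⁴ is O(n⁴), while g(n) = log³(n) is O(log³ n).
Since O(n⁴) grows faster than O(log³ n), f(n) dominates.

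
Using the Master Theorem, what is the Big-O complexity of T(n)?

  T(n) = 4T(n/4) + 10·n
Θ(n log n)

Master Theorem: a = 4, b = 4, f(n) = 10·n.
Compute the critical exponent d = log₄(4) = 1.
Compare f(n) = Θ(n) against n^d:
  k = 1 = d, so f(n) = Θ(n^d) — Case 2.
  Work is balanced across levels: T(n) = Θ(n^d log n) = Θ(n log n).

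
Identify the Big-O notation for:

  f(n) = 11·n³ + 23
O(n³)

The dominant term in 11·n³ + 23 is 11·n³, which is Θ(n³).
Lower-order terms (23) are asymptotically negligible.
Constants are absorbed, so the tightest bound is O(n³).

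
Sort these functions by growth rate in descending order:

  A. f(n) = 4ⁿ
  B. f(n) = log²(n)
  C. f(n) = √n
A > C > B

Comparing growth rates:
A = 4ⁿ is O(4ⁿ)
C = √n is O(√n)
B = log²(n) is O(log² n)

Therefore, the order from fastest to slowest is: A > C > B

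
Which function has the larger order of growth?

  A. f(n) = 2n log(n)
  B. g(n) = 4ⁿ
B

f(n) = 2n log(n) is O(n log n), while g(n) = 4ⁿ is O(4ⁿ).
Since O(4ⁿ) grows faster than O(n log n), g(n) dominates.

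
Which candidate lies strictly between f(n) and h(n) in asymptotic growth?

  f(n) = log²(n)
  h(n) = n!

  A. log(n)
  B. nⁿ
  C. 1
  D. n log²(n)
D

We need g(n) with log²(n) = o(g(n)) and g(n) = o(n!), i.e. O(log² n) ≺ g ≺ O(n!).
Check each option:
  A. log(n) — O(log n) does not grow strictly faster than f(n)
  B. nⁿ — O(nⁿ) does not grow strictly slower than h(n)
  C. 1 — O(1) does not grow strictly faster than f(n)
  D. n log²(n) — O(n log² n) is strictly between O(log² n) and O(n!) ✓

Only option D (n log²(n)) lies strictly between.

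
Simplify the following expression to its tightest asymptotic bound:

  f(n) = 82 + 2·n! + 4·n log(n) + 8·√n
Θ(n!)

Order the terms by growth rate: 82 ≺ 8·√n ≺ 4·n log(n) ≺ 2·n!.
The fastest-growing term 2·n! dominates as n → ∞; dropping its constant factor gives Θ(n!).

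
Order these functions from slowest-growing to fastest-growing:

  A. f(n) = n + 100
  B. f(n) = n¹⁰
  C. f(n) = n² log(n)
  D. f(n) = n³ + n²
A < C < D < B

Comparing growth rates:
A = n + 100 is O(n)
C = n² log(n) is O(n² log n)
D = n³ + n² is O(n³)
B = n¹⁰ is O(n¹⁰)

Therefore, the order from slowest to fastest is: A < C < D < B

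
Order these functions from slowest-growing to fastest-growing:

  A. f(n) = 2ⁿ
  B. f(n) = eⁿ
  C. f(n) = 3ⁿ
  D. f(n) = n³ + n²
D < A < B < C

Comparing growth rates:
D = n³ + n² is O(n³)
A = 2ⁿ is O(2ⁿ)
B = eⁿ is O(eⁿ)
C = 3ⁿ is O(3ⁿ)

Therefore, the order from slowest to fastest is: D < A < B < C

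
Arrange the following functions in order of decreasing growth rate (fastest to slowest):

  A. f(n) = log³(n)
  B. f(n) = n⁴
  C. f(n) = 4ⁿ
C > B > A

Comparing growth rates:
C = 4ⁿ is O(4ⁿ)
B = n⁴ is O(n⁴)
A = log³(n) is O(log³ n)

Therefore, the order from fastest to slowest is: C > B > A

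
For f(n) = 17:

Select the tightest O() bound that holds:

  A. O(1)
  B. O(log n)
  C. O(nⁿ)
A

f(n) = 17 is O(1).
All listed options are valid Big-O bounds (upper bounds),
but O(1) is the tightest (smallest valid bound).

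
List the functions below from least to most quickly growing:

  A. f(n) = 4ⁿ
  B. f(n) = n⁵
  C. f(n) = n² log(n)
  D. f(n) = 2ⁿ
C < B < D < A

Comparing growth rates:
C = n² log(n) is O(n² log n)
B = n⁵ is O(n⁵)
D = 2ⁿ is O(2ⁿ)
A = 4ⁿ is O(4ⁿ)

Therefore, the order from slowest to fastest is: C < B < D < A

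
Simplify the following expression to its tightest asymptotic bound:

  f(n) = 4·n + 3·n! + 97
Θ(n!)

Order the terms by growth rate: 97 ≺ 4·n ≺ 3·n!.
The fastest-growing term 3·n! dominates as n → ∞; dropping its constant factor gives Θ(n!).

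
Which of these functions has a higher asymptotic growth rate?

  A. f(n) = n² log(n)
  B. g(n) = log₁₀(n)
A

f(n) = n² log(n) is O(n² log n), while g(n) = log₁₀(n) is O(log n).
Since O(n² log n) grows faster than O(log n), f(n) dominates.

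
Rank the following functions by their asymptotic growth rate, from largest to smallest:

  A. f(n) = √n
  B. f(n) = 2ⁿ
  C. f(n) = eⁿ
C > B > A

Comparing growth rates:
C = eⁿ is O(eⁿ)
B = 2ⁿ is O(2ⁿ)
A = √n is O(√n)

Therefore, the order from fastest to slowest is: C > B > A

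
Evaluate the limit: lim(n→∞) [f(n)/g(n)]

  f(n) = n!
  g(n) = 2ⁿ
∞

Since n! (O(n!)) grows faster than 2ⁿ (O(2ⁿ)),
the ratio f(n)/g(n) → ∞ as n → ∞.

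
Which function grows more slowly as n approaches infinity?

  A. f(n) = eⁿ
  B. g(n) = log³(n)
B

f(n) = eⁿ is O(eⁿ), while g(n) = log³(n) is O(log³ n).
Since O(log³ n) grows slower than O(eⁿ), g(n) is dominated.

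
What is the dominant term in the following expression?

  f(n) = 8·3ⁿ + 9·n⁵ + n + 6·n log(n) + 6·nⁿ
6·nⁿ

Looking at each term:
  - 8·3ⁿ is O(3ⁿ)
  - 9·n⁵ is O(n⁵)
  - n is O(n)
  - 6·n log(n) is O(n log n)
  - 6·nⁿ is O(nⁿ)

The term 6·nⁿ (O(nⁿ)) grows fastest and dominates all others.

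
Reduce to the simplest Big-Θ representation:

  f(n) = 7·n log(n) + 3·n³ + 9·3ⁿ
Θ(3ⁿ)

Order the terms by growth rate: 7·n log(n) ≺ 3·n³ ≺ 9·3ⁿ.
The fastest-growing term 9·3ⁿ dominates as n → ∞; dropping its constant factor gives Θ(3ⁿ).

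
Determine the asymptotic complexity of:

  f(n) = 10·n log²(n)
O(n log² n)

The dominant term in 10·n log²(n) is 10·n log²(n), which is Θ(n log² n).
Constants are absorbed, so the tightest bound is O(n log² n).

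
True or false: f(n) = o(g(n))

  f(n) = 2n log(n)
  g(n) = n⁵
True

f(n) = 2n log(n) is O(n log n), and g(n) = n⁵ is O(n⁵).
Since O(n log n) grows strictly slower than O(n⁵), f(n) = o(g(n)) is true.
This means lim(n→∞) f(n)/g(n) = 0.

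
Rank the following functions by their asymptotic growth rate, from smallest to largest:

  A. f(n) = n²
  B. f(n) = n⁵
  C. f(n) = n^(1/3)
C < A < B

Comparing growth rates:
C = n^(1/3) is O(n^(1/3))
A = n² is O(n²)
B = n⁵ is O(n⁵)

Therefore, the order from slowest to fastest is: C < A < B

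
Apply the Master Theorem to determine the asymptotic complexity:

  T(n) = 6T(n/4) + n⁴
Θ(n⁴)

Master Theorem: a = 6, b = 4, f(n) = n⁴.
Compute the critical exponent d = log₄(6) = 1.292.
Compare f(n) = Θ(n⁴) against n^d:
  k = 4 > d = 1.292, so f(n) = Ω(n^(d+ε)) — Case 3.
  Regularity: a·(n/b)^4/n^4 = a/b^4 = 6/256 < 1 ✓.
  The top-level work dominates: T(n) = Θ(f(n)) = Θ(n⁴).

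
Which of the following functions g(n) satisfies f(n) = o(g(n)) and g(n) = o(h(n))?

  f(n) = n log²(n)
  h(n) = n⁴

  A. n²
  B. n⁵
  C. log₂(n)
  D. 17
A

We need g(n) with n log²(n) = o(g(n)) and g(n) = o(n⁴), i.e. O(n log² n) ≺ g ≺ O(n⁴).
Check each option:
  A. n² — O(n²) is strictly between O(n log² n) and O(n⁴) ✓
  B. n⁵ — O(n⁵) does not grow strictly slower than h(n)
  C. log₂(n) — O(log n) does not grow strictly faster than f(n)
  D. 17 — O(1) does not grow strictly faster than f(n)

Only option A (n²) lies strictly between.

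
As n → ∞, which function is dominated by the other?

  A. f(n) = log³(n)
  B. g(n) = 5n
A

f(n) = log³(n) is O(log³ n), while g(n) = 5n is O(n).
Since O(log³ n) grows slower than O(n), f(n) is dominated.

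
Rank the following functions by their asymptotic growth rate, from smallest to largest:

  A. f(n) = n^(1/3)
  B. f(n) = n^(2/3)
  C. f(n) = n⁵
A < B < C

Comparing growth rates:
A = n^(1/3) is O(n^(1/3))
B = n^(2/3) is O(n^(2/3))
C = n⁵ is O(n⁵)

Therefore, the order from slowest to fastest is: A < B < C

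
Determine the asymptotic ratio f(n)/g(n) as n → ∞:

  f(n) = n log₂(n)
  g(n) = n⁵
0

Since n log₂(n) (O(n log n)) grows slower than n⁵ (O(n⁵)),
the ratio f(n)/g(n) → 0 as n → ∞.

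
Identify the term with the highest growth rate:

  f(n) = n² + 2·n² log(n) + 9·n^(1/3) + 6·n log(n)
2·n² log(n)

Looking at each term:
  - n² is O(n²)
  - 2·n² log(n) is O(n² log n)
  - 9·n^(1/3) is O(n^(1/3))
  - 6·n log(n) is O(n log n)

The term 2·n² log(n) (O(n² log n)) grows fastest and dominates all others.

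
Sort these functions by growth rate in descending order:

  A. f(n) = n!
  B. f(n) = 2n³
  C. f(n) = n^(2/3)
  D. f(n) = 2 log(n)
A > B > C > D

Comparing growth rates:
A = n! is O(n!)
B = 2n³ is O(n³)
C = n^(2/3) is O(n^(2/3))
D = 2 log(n) is O(log n)

Therefore, the order from fastest to slowest is: A > B > C > D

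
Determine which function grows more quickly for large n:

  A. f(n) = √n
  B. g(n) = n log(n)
B

f(n) = √n is O(√n), while g(n) = n log(n) is O(n log n).
Since O(n log n) grows faster than O(√n), g(n) dominates.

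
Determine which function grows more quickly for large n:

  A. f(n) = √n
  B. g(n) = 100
A

f(n) = √n is O(√n), while g(n) = 100 is O(1).
Since O(√n) grows faster than O(1), f(n) dominates.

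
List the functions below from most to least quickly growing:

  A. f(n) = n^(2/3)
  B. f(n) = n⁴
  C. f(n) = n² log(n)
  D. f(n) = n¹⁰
D > B > C > A

Comparing growth rates:
D = n¹⁰ is O(n¹⁰)
B = n⁴ is O(n⁴)
C = n² log(n) is O(n² log n)
A = n^(2/3) is O(n^(2/3))

Therefore, the order from fastest to slowest is: D > B > C > A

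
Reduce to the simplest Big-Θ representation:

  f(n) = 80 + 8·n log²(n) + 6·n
Θ(n log² n)

Order the terms by growth rate: 80 ≺ 6·n ≺ 8·n log²(n).
The fastest-growing term 8·n log²(n) dominates as n → ∞; dropping its constant factor gives Θ(n log² n).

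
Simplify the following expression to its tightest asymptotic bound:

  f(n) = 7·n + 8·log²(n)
Θ(n)

Order the terms by growth rate: 8·log²(n) ≺ 7·n.
The fastest-growing term 7·n dominates as n → ∞; dropping its constant factor gives Θ(n).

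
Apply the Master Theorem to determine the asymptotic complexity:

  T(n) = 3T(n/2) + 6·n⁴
Θ(n⁴)

Master Theorem: a = 3, b = 2, f(n) = 6·n⁴.
Compute the critical exponent d = log₂(3) = 1.585.
Compare f(n) = Θ(n⁴) against n^d:
  k = 4 > d = 1.585, so f(n) = Ω(n^(d+ε)) — Case 3.
  Regularity: a·(n/b)^4/n^4 = a/b^4 = 3/16 < 1 ✓.
  The top-level work dominates: T(n) = Θ(f(n)) = Θ(n⁴).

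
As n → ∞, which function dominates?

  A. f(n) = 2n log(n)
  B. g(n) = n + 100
A

f(n) = 2n log(n) is O(n log n), while g(n) = n + 100 is O(n).
Since O(n log n) grows faster than O(n), f(n) dominates.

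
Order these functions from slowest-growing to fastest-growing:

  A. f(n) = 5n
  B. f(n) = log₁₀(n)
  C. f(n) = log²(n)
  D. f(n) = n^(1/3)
B < C < D < A

Comparing growth rates:
B = log₁₀(n) is O(log n)
C = log²(n) is O(log² n)
D = n^(1/3) is O(n^(1/3))
A = 5n is O(n)

Therefore, the order from slowest to fastest is: B < C < D < A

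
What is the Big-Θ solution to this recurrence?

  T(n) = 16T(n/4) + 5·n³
Θ(n³)

Master Theorem: a = 16, b = 4, f(n) = 5·n³.
Compute the critical exponent d = log₄(16) = 2.
Compare f(n) = Θ(n³) against n^d:
  k = 3 > d = 2, so f(n) = Ω(n^(d+ε)) — Case 3.
  Regularity: a·(n/b)^3/n^3 = a/b^3 = 16/64 < 1 ✓.
  The top-level work dominates: T(n) = Θ(f(n)) = Θ(n³).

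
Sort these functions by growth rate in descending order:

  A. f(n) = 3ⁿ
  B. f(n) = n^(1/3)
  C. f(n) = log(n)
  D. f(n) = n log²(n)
A > D > B > C

Comparing growth rates:
A = 3ⁿ is O(3ⁿ)
D = n log²(n) is O(n log² n)
B = n^(1/3) is O(n^(1/3))
C = log(n) is O(log n)

Therefore, the order from fastest to slowest is: A > D > B > C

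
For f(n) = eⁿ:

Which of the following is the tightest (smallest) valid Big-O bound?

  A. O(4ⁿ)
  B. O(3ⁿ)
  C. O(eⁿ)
C

f(n) = eⁿ is O(eⁿ).
All listed options are valid Big-O bounds (upper bounds),
but O(eⁿ) is the tightest (smallest valid bound).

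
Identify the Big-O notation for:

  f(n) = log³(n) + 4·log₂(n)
O(log³ n)

The dominant term in log³(n) + 4·log₂(n) is log³(n), which is Θ(log³ n).
Lower-order terms (4·log₂(n)) are asymptotically negligible.
Constants are absorbed, so the tightest bound is O(log³ n).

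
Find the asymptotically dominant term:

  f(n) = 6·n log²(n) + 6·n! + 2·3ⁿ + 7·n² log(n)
6·n!

Looking at each term:
  - 6·n log²(n) is O(n log² n)
  - 6·n! is O(n!)
  - 2·3ⁿ is O(3ⁿ)
  - 7·n² log(n) is O(n² log n)

The term 6·n! (O(n!)) grows fastest and dominates all others.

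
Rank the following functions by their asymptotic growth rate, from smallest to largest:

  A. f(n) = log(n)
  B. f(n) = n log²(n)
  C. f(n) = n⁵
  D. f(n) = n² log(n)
A < B < D < C

Comparing growth rates:
A = log(n) is O(log n)
B = n log²(n) is O(n log² n)
D = n² log(n) is O(n² log n)
C = n⁵ is O(n⁵)

Therefore, the order from slowest to fastest is: A < B < D < C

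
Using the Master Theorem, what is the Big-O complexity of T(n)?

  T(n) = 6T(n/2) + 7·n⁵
Θ(n⁵)

Master Theorem: a = 6, b = 2, f(n) = 7·n⁵.
Compute the critical exponent d = log₂(6) = 2.585.
Compare f(n) = Θ(n⁵) against n^d:
  k = 5 > d = 2.585, so f(n) = Ω(n^(d+ε)) — Case 3.
  Regularity: a·(n/b)^5/n^5 = a/b^5 = 6/32 < 1 ✓.
  The top-level work dominates: T(n) = Θ(f(n)) = Θ(n⁵).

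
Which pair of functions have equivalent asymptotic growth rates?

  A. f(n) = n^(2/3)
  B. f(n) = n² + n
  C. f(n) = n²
B and C

Examining each function:
  A. n^(2/3) is O(n^(2/3))
  B. n² + n is O(n²)
  C. n² is O(n²)

Functions B and C both have the same complexity class.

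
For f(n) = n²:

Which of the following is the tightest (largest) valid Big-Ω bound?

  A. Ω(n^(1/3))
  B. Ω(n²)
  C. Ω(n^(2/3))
B

f(n) = n² is Ω(n²).
All listed options are valid Big-Ω bounds (lower bounds),
but Ω(n²) is the tightest (largest valid bound).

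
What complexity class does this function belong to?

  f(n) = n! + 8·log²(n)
O(n!)

The dominant term in n! + 8·log²(n) is n!, which is Θ(n!).
Lower-order terms (8·log²(n)) are asymptotically negligible.
Constants are absorbed, so the tightest bound is O(n!).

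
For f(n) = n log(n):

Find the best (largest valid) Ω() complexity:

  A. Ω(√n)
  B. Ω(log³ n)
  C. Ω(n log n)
C

f(n) = n log(n) is Ω(n log n).
All listed options are valid Big-Ω bounds (lower bounds),
but Ω(n log n) is the tightest (largest valid bound).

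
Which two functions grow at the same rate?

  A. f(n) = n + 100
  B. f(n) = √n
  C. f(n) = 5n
A and C

Examining each function:
  A. n + 100 is O(n)
  B. √n is O(√n)
  C. 5n is O(n)

Functions A and C both have the same complexity class.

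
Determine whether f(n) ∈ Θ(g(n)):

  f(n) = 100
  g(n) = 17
True

f(n) = 100 and g(n) = 17 are both O(1).
Since they have the same asymptotic growth rate, f(n) = Θ(g(n)) is true.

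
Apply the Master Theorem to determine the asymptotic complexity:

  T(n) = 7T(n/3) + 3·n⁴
Θ(n⁴)

Master Theorem: a = 7, b = 3, f(n) = 3·n⁴.
Compute the critical exponent d = log₃(7) = 1.771.
Compare f(n) = Θ(n⁴) against n^d:
  k = 4 > d = 1.771, so f(n) = Ω(n^(d+ε)) — Case 3.
  Regularity: a·(n/b)^4/n^4 = a/b^4 = 7/81 < 1 ✓.
  The top-level work dominates: T(n) = Θ(f(n)) = Θ(n⁴).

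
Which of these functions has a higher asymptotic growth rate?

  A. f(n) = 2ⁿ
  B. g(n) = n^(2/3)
A

f(n) = 2ⁿ is O(2ⁿ), while g(n) = n^(2/3) is O(n^(2/3)).
Since O(2ⁿ) grows faster than O(n^(2/3)), f(n) dominates.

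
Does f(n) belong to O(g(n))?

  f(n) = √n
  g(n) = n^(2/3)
True

f(n) = √n is O(√n), and g(n) = n^(2/3) is O(n^(2/3)).
Since O(√n) ⊆ O(n^(2/3)) (f grows no faster than g), f(n) = O(g(n)) is true.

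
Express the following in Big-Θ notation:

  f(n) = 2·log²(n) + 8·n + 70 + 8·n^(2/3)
Θ(n)

Order the terms by growth rate: 70 ≺ 2·log²(n) ≺ 8·n^(2/3) ≺ 8·n.
The fastest-growing term 8·n dominates as n → ∞; dropping its constant factor gives Θ(n).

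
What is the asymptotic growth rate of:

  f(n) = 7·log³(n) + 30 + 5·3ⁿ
Θ(3ⁿ)

Order the terms by growth rate: 30 ≺ 7·log³(n) ≺ 5·3ⁿ.
The fastest-growing term 5·3ⁿ dominates as n → ∞; dropping its constant factor gives Θ(3ⁿ).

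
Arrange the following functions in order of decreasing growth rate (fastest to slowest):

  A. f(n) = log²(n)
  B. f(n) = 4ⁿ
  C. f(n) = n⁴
B > C > A

Comparing growth rates:
B = 4ⁿ is O(4ⁿ)
C = n⁴ is O(n⁴)
A = log²(n) is O(log² n)

Therefore, the order from fastest to slowest is: B > C > A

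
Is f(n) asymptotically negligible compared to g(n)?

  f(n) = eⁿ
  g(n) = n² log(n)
False

f(n) = eⁿ is O(eⁿ), and g(n) = n² log(n) is O(n² log n).
Since O(eⁿ) grows faster than or equal to O(n² log n), f(n) = o(g(n)) is false.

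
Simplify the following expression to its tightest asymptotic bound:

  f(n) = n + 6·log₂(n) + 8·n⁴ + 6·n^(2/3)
Θ(n⁴)

Order the terms by growth rate: 6·log₂(n) ≺ 6·n^(2/3) ≺ n ≺ 8·n⁴.
The fastest-growing term 8·n⁴ dominates as n → ∞; dropping its constant factor gives Θ(n⁴).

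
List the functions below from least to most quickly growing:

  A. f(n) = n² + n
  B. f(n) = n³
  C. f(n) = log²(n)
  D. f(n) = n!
C < A < B < D

Comparing growth rates:
C = log²(n) is O(log² n)
A = n² + n is O(n²)
B = n³ is O(n³)
D = n! is O(n!)

Therefore, the order from slowest to fastest is: C < A < B < D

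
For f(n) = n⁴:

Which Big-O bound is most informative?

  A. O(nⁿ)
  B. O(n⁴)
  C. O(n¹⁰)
B

f(n) = n⁴ is O(n⁴).
All listed options are valid Big-O bounds (upper bounds),
but O(n⁴) is the tightest (smallest valid bound).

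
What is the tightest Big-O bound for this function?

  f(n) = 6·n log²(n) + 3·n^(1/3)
O(n log² n)

The dominant term in 6·n log²(n) + 3·n^(1/3) is 6·n log²(n), which is Θ(n log² n).
Lower-order terms (3·n^(1/3)) are asymptotically negligible.
Constants are absorbed, so the tightest bound is O(n log² n).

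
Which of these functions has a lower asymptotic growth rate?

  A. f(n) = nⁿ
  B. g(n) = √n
B

f(n) = nⁿ is O(nⁿ), while g(n) = √n is O(√n).
Since O(√n) grows slower than O(nⁿ), g(n) is dominated.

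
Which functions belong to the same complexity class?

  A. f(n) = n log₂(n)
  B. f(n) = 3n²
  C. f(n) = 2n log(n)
A and C

Examining each function:
  A. n log₂(n) is O(n log n)
  B. 3n² is O(n²)
  C. 2n log(n) is O(n log n)

Functions A and C both have the same complexity class.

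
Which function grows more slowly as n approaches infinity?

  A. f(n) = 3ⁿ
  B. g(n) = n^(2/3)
B

f(n) = 3ⁿ is O(3ⁿ), while g(n) = n^(2/3) is O(n^(2/3)).
Since O(n^(2/3)) grows slower than O(3ⁿ), g(n) is dominated.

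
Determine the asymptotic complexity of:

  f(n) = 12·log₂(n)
O(log n)

The dominant term in 12·log₂(n) is 12·log₂(n), which is Θ(log n).
Constants are absorbed, so the tightest bound is O(log n).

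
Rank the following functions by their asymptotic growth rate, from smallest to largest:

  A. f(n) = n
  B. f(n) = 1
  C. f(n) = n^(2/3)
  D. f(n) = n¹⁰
B < C < A < D

Comparing growth rates:
B = 1 is O(1)
C = n^(2/3) is O(n^(2/3))
A = n is O(n)
D = n¹⁰ is O(n¹⁰)

Therefore, the order from slowest to fastest is: B < C < A < D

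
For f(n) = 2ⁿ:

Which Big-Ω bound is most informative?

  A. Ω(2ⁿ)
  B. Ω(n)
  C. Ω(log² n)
A

f(n) = 2ⁿ is Ω(2ⁿ).
All listed options are valid Big-Ω bounds (lower bounds),
but Ω(2ⁿ) is the tightest (largest valid bound).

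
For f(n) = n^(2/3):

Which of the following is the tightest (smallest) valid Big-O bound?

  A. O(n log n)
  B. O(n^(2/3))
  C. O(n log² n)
B

f(n) = n^(2/3) is O(n^(2/3)).
All listed options are valid Big-O bounds (upper bounds),
but O(n^(2/3)) is the tightest (smallest valid bound).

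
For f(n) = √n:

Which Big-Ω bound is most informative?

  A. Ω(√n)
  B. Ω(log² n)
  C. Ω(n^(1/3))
A

f(n) = √n is Ω(√n).
All listed options are valid Big-Ω bounds (lower bounds),
but Ω(√n) is the tightest (largest valid bound).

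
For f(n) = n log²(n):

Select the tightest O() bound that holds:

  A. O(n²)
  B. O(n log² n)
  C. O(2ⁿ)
B

f(n) = n log²(n) is O(n log² n).
All listed options are valid Big-O bounds (upper bounds),
but O(n log² n) is the tightest (smallest valid bound).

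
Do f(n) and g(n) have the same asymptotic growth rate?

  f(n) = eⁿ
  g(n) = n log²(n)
False

f(n) = eⁿ is O(eⁿ), and g(n) = n log²(n) is O(n log² n).
Since they have different growth rates, f(n) = Θ(g(n)) is false.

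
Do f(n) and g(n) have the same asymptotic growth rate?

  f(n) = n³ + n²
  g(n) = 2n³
True

f(n) = n³ + n² and g(n) = 2n³ are both O(n³).
Since they have the same asymptotic growth rate, f(n) = Θ(g(n)) is true.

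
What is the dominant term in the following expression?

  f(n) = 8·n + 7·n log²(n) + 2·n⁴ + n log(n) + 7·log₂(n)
2·n⁴

Looking at each term:
  - 8·n is O(n)
  - 7·n log²(n) is O(n log² n)
  - 2·n⁴ is O(n⁴)
  - n log(n) is O(n log n)
  - 7·log₂(n) is O(log n)

The term 2·n⁴ (O(n⁴)) grows fastest and dominates all others.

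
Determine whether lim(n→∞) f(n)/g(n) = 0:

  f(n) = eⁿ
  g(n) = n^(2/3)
False

f(n) = eⁿ is O(eⁿ), and g(n) = n^(2/3) is O(n^(2/3)).
Since O(eⁿ) grows faster than or equal to O(n^(2/3)), f(n) = o(g(n)) is false.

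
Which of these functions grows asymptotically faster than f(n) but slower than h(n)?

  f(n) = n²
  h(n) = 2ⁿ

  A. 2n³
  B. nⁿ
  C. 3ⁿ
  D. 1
A

We need g(n) with n² = o(g(n)) and g(n) = o(2ⁿ), i.e. O(n²) ≺ g ≺ O(2ⁿ).
Check each option:
  A. 2n³ — O(n³) is strictly between O(n²) and O(2ⁿ) ✓
  B. nⁿ — O(nⁿ) does not grow strictly slower than h(n)
  C. 3ⁿ — O(3ⁿ) does not grow strictly slower than h(n)
  D. 1 — O(1) does not grow strictly faster than f(n)

Only option A (2n³) lies strictly between.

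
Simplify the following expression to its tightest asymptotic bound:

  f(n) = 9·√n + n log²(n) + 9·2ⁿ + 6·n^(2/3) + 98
Θ(2ⁿ)

Order the terms by growth rate: 98 ≺ 9·√n ≺ 6·n^(2/3) ≺ n log²(n) ≺ 9·2ⁿ.
The fastest-growing term 9·2ⁿ dominates as n → ∞; dropping its constant factor gives Θ(2ⁿ).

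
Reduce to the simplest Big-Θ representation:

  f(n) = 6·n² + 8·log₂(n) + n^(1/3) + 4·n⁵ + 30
Θ(n⁵)

Order the terms by growth rate: 30 ≺ 8·log₂(n) ≺ n^(1/3) ≺ 6·n² ≺ 4·n⁵.
The fastest-growing term 4·n⁵ dominates as n → ∞; dropping its constant factor gives Θ(n⁵).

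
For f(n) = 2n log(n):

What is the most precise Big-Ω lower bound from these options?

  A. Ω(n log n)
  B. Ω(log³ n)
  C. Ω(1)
A

f(n) = 2n log(n) is Ω(n log n).
All listed options are valid Big-Ω bounds (lower bounds),
but Ω(n log n) is the tightest (largest valid bound).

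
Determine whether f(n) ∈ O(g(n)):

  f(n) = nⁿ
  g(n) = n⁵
False

f(n) = nⁿ is O(nⁿ), and g(n) = n⁵ is O(n⁵).
Since O(nⁿ) grows faster than O(n⁵), f(n) = O(g(n)) is false.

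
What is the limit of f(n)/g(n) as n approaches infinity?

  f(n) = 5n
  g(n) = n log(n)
0

Since 5n (O(n)) grows slower than n log(n) (O(n log n)),
the ratio f(n)/g(n) → 0 as n → ∞.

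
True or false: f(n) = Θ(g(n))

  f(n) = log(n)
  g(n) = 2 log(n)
True

f(n) = log(n) and g(n) = 2 log(n) are both O(log n).
Since they have the same asymptotic growth rate, f(n) = Θ(g(n)) is true.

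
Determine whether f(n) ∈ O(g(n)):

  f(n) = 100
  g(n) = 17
True

f(n) = 100 and g(n) = 17 are both O(1).
Big-O permits equal growth rates (f ≤ c·g for some c), so f(n) = O(g(n)) is true.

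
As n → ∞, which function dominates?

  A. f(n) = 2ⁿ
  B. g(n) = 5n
A

f(n) = 2ⁿ is O(2ⁿ), while g(n) = 5n is O(n).
Since O(2ⁿ) grows faster than O(n), f(n) dominates.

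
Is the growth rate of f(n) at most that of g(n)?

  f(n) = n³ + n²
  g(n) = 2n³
True

f(n) = n³ + n² and g(n) = 2n³ are both O(n³).
Big-O permits equal growth rates (f ≤ c·g for some c), so f(n) = O(g(n)) is true.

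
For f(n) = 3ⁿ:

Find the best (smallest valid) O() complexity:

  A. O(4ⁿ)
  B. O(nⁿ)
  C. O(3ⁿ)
C

f(n) = 3ⁿ is O(3ⁿ).
All listed options are valid Big-O bounds (upper bounds),
but O(3ⁿ) is the tightest (smallest valid bound).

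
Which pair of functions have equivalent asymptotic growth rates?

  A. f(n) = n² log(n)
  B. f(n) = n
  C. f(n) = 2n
B and C

Examining each function:
  A. n² log(n) is O(n² log n)
  B. n is O(n)
  C. 2n is O(n)

Functions B and C both have the same complexity class.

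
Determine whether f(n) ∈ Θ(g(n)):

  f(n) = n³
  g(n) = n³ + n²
True

f(n) = n³ and g(n) = n³ + n² are both O(n³).
Since they have the same asymptotic growth rate, f(n) = Θ(g(n)) is true.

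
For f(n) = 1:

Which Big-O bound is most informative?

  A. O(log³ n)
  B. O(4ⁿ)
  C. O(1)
C

f(n) = 1 is O(1).
All listed options are valid Big-O bounds (upper bounds),
but O(1) is the tightest (smallest valid bound).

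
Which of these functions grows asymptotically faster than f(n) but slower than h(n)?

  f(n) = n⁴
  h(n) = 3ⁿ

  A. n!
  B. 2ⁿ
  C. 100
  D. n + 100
B

We need g(n) with n⁴ = o(g(n)) and g(n) = o(3ⁿ), i.e. O(n⁴) ≺ g ≺ O(3ⁿ).
Check each option:
  A. n! — O(n!) does not grow strictly slower than h(n)
  B. 2ⁿ — O(2ⁿ) is strictly between O(n⁴) and O(3ⁿ) ✓
  C. 100 — O(1) does not grow strictly faster than f(n)
  D. n + 100 — O(n) does not grow strictly faster than f(n)

Only option B (2ⁿ) lies strictly between.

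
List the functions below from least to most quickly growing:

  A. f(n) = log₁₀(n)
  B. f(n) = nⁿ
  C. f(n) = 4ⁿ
A < C < B

Comparing growth rates:
A = log₁₀(n) is O(log n)
C = 4ⁿ is O(4ⁿ)
B = nⁿ is O(nⁿ)

Therefore, the order from slowest to fastest is: A < C < B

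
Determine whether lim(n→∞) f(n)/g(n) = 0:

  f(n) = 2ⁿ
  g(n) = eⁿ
True

f(n) = 2ⁿ is O(2ⁿ), and g(n) = eⁿ is O(eⁿ).
Since O(2ⁿ) grows strictly slower than O(eⁿ), f(n) = o(g(n)) is true.
This means lim(n→∞) f(n)/g(n) = 0.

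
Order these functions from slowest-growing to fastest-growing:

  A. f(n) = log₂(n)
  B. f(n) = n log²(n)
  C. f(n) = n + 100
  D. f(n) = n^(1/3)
A < D < C < B

Comparing growth rates:
A = log₂(n) is O(log n)
D = n^(1/3) is O(n^(1/3))
C = n + 100 is O(n)
B = n log²(n) is O(n log² n)

Therefore, the order from slowest to fastest is: A < D < C < B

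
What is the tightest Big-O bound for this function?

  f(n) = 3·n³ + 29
O(n³)

The dominant term in 3·n³ + 29 is 3·n³, which is Θ(n³).
Lower-order terms (29) are asymptotically negligible.
Constants are absorbed, so the tightest bound is O(n³).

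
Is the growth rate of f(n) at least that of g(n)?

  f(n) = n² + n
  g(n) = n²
True

f(n) = n² + n and g(n) = n² are both O(n²).
Big-Ω permits equal growth rates (f ≥ c·g for some c > 0), so f(n) = Ω(g(n)) is true.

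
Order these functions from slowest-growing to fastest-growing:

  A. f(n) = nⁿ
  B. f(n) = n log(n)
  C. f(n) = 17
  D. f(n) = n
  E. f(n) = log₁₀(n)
C < E < D < B < A

Comparing growth rates:
C = 17 is O(1)
E = log₁₀(n) is O(log n)
D = n is O(n)
B = n log(n) is O(n log n)
A = nⁿ is O(nⁿ)

Therefore, the order from slowest to fastest is: C < E < D < B < A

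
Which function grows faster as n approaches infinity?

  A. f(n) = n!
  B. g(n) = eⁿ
A

f(n) = n! is O(n!), while g(n) = eⁿ is O(eⁿ).
Since O(n!) grows faster than O(eⁿ), f(n) dominates.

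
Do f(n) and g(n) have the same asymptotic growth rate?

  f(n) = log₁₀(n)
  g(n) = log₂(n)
True

f(n) = log₁₀(n) and g(n) = log₂(n) are both O(log n).
Since they have the same asymptotic growth rate, f(n) = Θ(g(n)) is true.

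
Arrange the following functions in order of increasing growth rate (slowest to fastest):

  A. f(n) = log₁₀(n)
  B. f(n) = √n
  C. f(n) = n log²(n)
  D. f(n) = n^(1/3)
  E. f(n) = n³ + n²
A < D < B < C < E

Comparing growth rates:
A = log₁₀(n) is O(log n)
D = n^(1/3) is O(n^(1/3))
B = √n is O(√n)
C = n log²(n) is O(n log² n)
E = n³ + n² is O(n³)

Therefore, the order from slowest to fastest is: A < D < B < C < E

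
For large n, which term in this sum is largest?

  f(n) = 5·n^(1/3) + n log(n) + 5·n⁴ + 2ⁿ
2ⁿ

Looking at each term:
  - 5·n^(1/3) is O(n^(1/3))
  - n log(n) is O(n log n)
  - 5·n⁴ is O(n⁴)
  - 2ⁿ is O(2ⁿ)

The term 2ⁿ (O(2ⁿ)) grows fastest and dominates all others.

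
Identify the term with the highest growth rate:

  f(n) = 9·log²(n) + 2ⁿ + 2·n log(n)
2ⁿ

Looking at each term:
  - 9·log²(n) is O(log² n)
  - 2ⁿ is O(2ⁿ)
  - 2·n log(n) is O(n log n)

The term 2ⁿ (O(2ⁿ)) grows fastest and dominates all others.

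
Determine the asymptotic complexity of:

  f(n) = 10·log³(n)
O(log³ n)

The dominant term in 10·log³(n) is 10·log³(n), which is Θ(log³ n).
Constants are absorbed, so the tightest bound is O(log³ n).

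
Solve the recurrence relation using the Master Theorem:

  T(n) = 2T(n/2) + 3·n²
Θ(n²)

Master Theorem: a = 2, b = 2, f(n) = 3·n².
Compute the critical exponent d = log₂(2) = 1.
Compare f(n) = Θ(n²) against n^d:
  k = 2 > d = 1, so f(n) = Ω(n^(d+ε)) — Case 3.
  Regularity: a·(n/b)^2/n^2 = a/b^2 = 2/4 < 1 ✓.
  The top-level work dominates: T(n) = Θ(f(n)) = Θ(n²).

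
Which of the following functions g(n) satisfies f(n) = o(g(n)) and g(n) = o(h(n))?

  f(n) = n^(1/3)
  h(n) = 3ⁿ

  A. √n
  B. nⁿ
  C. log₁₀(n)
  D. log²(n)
A

We need g(n) with n^(1/3) = o(g(n)) and g(n) = o(3ⁿ), i.e. O(n^(1/3)) ≺ g ≺ O(3ⁿ).
Check each option:
  A. √n — O(√n) is strictly between O(n^(1/3)) and O(3ⁿ) ✓
  B. nⁿ — O(nⁿ) does not grow strictly slower than h(n)
  C. log₁₀(n) — O(log n) does not grow strictly faster than f(n)
  D. log²(n) — O(log² n) does not grow strictly faster than f(n)

Only option A (√n) lies strictly between.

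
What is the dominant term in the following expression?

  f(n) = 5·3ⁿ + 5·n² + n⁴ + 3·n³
5·3ⁿ

Looking at each term:
  - 5·3ⁿ is O(3ⁿ)
  - 5·n² is O(n²)
  - n⁴ is O(n⁴)
  - 3·n³ is O(n³)

The term 5·3ⁿ (O(3ⁿ)) grows fastest and dominates all others.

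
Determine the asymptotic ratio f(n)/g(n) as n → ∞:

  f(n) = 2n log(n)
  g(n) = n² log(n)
0

Since 2n log(n) (O(n log n)) grows slower than n² log(n) (O(n² log n)),
the ratio f(n)/g(n) → 0 as n → ∞.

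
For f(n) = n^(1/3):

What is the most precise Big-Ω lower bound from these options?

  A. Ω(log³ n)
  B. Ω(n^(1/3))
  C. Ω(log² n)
B

f(n) = n^(1/3) is Ω(n^(1/3)).
All listed options are valid Big-Ω bounds (lower bounds),
but Ω(n^(1/3)) is the tightest (largest valid bound).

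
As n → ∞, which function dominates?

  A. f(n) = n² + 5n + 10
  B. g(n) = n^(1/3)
A

f(n) = n² + 5n + 10 is O(n²), while g(n) = n^(1/3) is O(n^(1/3)).
Since O(n²) grows faster than O(n^(1/3)), f(n) dominates.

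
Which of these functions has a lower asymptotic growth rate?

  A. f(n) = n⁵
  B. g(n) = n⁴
B

f(n) = n⁵ is O(n⁵), while g(n) = n⁴ is O(n⁴).
Since O(n⁴) grows slower than O(n⁵), g(n) is dominated.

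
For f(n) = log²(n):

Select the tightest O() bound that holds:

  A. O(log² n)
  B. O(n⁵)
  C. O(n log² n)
A

f(n) = log²(n) is O(log² n).
All listed options are valid Big-O bounds (upper bounds),
but O(log² n) is the tightest (smallest valid bound).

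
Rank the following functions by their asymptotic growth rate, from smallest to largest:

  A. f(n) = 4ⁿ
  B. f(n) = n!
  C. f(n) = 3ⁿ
C < A < B

Comparing growth rates:
C = 3ⁿ is O(3ⁿ)
A = 4ⁿ is O(4ⁿ)
B = n! is O(n!)

Therefore, the order from slowest to fastest is: C < A < B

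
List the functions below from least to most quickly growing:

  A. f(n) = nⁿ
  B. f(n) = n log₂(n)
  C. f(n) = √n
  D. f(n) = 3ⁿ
C < B < D < A

Comparing growth rates:
C = √n is O(√n)
B = n log₂(n) is O(n log n)
D = 3ⁿ is O(3ⁿ)
A = nⁿ is O(nⁿ)

Therefore, the order from slowest to fastest is: C < B < D < A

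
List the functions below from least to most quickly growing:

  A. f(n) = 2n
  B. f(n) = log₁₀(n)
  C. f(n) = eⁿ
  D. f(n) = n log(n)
B < A < D < C

Comparing growth rates:
B = log₁₀(n) is O(log n)
A = 2n is O(n)
D = n log(n) is O(n log n)
C = eⁿ is O(eⁿ)

Therefore, the order from slowest to fastest is: B < A < D < C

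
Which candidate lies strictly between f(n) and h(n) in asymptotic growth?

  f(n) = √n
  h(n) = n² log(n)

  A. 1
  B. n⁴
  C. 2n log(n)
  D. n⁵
C

We need g(n) with √n = o(g(n)) and g(n) = o(n² log(n)), i.e. O(√n) ≺ g ≺ O(n² log n).
Check each option:
  A. 1 — O(1) does not grow strictly faster than f(n)
  B. n⁴ — O(n⁴) does not grow strictly slower than h(n)
  C. 2n log(n) — O(n log n) is strictly between O(√n) and O(n² log n) ✓
  D. n⁵ — O(n⁵) does not grow strictly slower than h(n)

Only option C (2n log(n)) lies strictly between.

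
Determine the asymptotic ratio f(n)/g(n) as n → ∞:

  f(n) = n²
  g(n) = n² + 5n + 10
1

Since n² and n² + 5n + 10 have the same growth rate (O(n²)),
the ratio converges to a constant: 1.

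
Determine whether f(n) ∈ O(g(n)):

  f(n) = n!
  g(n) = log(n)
False

f(n) = n! is O(n!), and g(n) = log(n) is O(log n).
Since O(n!) grows faster than O(log n), f(n) = O(g(n)) is false.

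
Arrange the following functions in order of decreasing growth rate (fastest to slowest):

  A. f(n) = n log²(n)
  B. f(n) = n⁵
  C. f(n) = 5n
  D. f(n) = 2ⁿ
D > B > A > C

Comparing growth rates:
D = 2ⁿ is O(2ⁿ)
B = n⁵ is O(n⁵)
A = n log²(n) is O(n log² n)
C = 5n is O(n)

Therefore, the order from fastest to slowest is: D > B > A > C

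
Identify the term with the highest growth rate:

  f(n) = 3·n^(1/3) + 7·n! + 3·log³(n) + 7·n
7·n!

Looking at each term:
  - 3·n^(1/3) is O(n^(1/3))
  - 7·n! is O(n!)
  - 3·log³(n) is O(log³ n)
  - 7·n is O(n)

The term 7·n! (O(n!)) grows fastest and dominates all others.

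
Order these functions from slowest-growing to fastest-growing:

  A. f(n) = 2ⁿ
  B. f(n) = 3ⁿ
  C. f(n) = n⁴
C < A < B

Comparing growth rates:
C = n⁴ is O(n⁴)
A = 2ⁿ is O(2ⁿ)
B = 3ⁿ is O(3ⁿ)

Therefore, the order from slowest to fastest is: C < A < B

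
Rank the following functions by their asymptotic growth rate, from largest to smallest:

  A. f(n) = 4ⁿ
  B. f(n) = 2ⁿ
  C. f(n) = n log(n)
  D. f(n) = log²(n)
A > B > C > D

Comparing growth rates:
A = 4ⁿ is O(4ⁿ)
B = 2ⁿ is O(2ⁿ)
C = n log(n) is O(n log n)
D = log²(n) is O(log² n)

Therefore, the order from fastest to slowest is: A > B > C > D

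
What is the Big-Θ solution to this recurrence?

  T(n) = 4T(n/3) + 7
Θ(n^log₃(4))

Master Theorem: a = 4, b = 3, f(n) = 7.
Compute the critical exponent d = log₃(4) = 1.262.
Compare f(n) = Θ(1) against n^d:
  k = 0 < d = 1.262, so f(n) = O(n^(d-ε)) — Case 1.
  The recursion cost dominates: T(n) = Θ(n^d) = Θ(n^log₃(4)).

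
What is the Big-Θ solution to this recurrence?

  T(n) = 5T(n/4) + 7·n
Θ(n^log₄(5))

Master Theorem: a = 5, b = 4, f(n) = 7·n.
Compute the critical exponent d = log₄(5) = 1.161.
Compare f(n) = Θ(n) against n^d:
  k = 1 < d = 1.161, so f(n) = O(n^(d-ε)) — Case 1.
  The recursion cost dominates: T(n) = Θ(n^d) = Θ(n^log₄(5)).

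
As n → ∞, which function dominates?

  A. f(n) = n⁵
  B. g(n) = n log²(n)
A

f(n) = n⁵ is O(n⁵), while g(n) = n log²(n) is O(n log² n).
Since O(n⁵) grows faster than O(n log² n), f(n) dominates.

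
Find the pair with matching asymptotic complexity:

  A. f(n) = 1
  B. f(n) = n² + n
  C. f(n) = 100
A and C

Examining each function:
  A. 1 is O(1)
  B. n² + n is O(n²)
  C. 100 is O(1)

Functions A and C both have the same complexity class.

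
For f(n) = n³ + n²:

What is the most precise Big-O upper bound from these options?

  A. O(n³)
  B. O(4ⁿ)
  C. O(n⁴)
A

f(n) = n³ + n² is O(n³).
All listed options are valid Big-O bounds (upper bounds),
but O(n³) is the tightest (smallest valid bound).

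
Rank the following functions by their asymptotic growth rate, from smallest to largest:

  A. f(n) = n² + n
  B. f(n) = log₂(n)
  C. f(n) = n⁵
B < A < C

Comparing growth rates:
B = log₂(n) is O(log n)
A = n² + n is O(n²)
C = n⁵ is O(n⁵)

Therefore, the order from slowest to fastest is: B < A < C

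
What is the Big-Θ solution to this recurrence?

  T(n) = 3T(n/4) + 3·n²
Θ(n²)

Master Theorem: a = 3, b = 4, f(n) = 3·n².
Compute the critical exponent d = log₄(3) = 0.792.
Compare f(n) = Θ(n²) against n^d:
  k = 2 > d = 0.792, so f(n) = Ω(n^(d+ε)) — Case 3.
  Regularity: a·(n/b)^2/n^2 = a/b^2 = 3/16 < 1 ✓.
  The top-level work dominates: T(n) = Θ(f(n)) = Θ(n²).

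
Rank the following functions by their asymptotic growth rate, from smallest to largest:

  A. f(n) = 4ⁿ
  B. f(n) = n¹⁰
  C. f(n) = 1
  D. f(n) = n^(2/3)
C < D < B < A

Comparing growth rates:
C = 1 is O(1)
D = n^(2/3) is O(n^(2/3))
B = n¹⁰ is O(n¹⁰)
A = 4ⁿ is O(4ⁿ)

Therefore, the order from slowest to fastest is: C < D < B < A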